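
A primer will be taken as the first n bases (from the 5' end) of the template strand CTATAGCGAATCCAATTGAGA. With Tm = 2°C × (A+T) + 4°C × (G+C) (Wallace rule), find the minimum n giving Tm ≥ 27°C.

First 9 bases: CTATAGCGA → Tm = 26°C (< 27°C)
First 10 bases: CTATAGCGAA → Tm = 28°C (≥ 27°C)
Each additional base adds 2°C (A/T) or 4°C (G/C), so Tm is non-decreasing in n; n = 10 is the first length to reach 27°C.

n = 10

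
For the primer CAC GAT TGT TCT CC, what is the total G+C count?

Scanning the sequence gives C=5, G=2, A=2, T=5.
Total G or C: 2 + 5 = 7

7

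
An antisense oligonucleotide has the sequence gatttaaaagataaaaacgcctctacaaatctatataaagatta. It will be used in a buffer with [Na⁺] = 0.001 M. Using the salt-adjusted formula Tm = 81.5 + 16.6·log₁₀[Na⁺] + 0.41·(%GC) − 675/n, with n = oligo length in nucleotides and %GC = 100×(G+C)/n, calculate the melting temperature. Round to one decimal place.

Length n = 44. C=6, G=4, A=22, T=12
G+C = 10, so %GC = 10/44 × 100 = 22.727%
Salt term: 16.6 × (-3) = -49.8
GC term: 0.41 × 22.727 = 9.318; length term: −675/44 = −15.341
Tm = 81.5 + (-49.8) + 9.318 − 15.341 = 25.677 → 25.7°C

25.7°C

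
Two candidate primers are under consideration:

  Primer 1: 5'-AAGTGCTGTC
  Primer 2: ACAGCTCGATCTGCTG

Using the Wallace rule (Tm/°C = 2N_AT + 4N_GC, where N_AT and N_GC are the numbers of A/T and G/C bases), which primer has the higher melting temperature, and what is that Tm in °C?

Primer 1: A+T=5, G+C=5 → Tm = 2(5)+4(5) = 30°C
Primer 2: A+T=7, G+C=9 → Tm = 2(7)+4(9) = 50°C
30°C vs 50°C → primer 2 is higher.

Primer 2, 50°C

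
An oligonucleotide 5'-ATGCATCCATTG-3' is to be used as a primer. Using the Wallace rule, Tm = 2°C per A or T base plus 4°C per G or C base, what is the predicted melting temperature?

Base counts: A=3, G=2, T=4, C=3
So N_AT = 7 and N_GC = 5.
Tm = 4·5 + 2·7 = 20 + 14 = 34°C

34°C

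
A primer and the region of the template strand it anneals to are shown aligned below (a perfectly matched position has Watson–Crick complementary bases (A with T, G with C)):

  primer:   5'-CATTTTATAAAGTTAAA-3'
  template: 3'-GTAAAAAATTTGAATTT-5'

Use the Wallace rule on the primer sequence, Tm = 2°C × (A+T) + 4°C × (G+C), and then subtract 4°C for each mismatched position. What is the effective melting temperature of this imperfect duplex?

Primer base counts: A=8, T=7, G=1, C=1 → A+T=15, G+C=2
Perfect-match Tm = 2(15) + 4(2) = 30 + 8 = 38°C
Mismatches (positions where the bases are not complementary): 2 (at positions 7, 12)
Effective Tm = 38 − 2×4 = 38 − 8 = 30°C

30°C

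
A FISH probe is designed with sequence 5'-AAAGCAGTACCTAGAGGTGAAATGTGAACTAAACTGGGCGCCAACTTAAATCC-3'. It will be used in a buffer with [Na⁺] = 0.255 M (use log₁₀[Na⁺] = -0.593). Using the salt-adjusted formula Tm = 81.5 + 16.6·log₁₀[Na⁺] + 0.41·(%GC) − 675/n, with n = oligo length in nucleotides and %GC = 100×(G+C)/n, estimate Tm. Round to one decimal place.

Length n = 53. Base counts: T=10, A=20, G=12, C=11
G+C = 23, so %GC = 23/53 × 100 = 43.396%
Salt term: 16.6 × (-0.593) = -9.844
GC term: 0.41 × 43.396 = 17.792; length term: −675/53 = −12.736
Tm = 81.5 + (-9.844) + 17.792 − 12.736 = 76.712 → 76.7°C

76.7°C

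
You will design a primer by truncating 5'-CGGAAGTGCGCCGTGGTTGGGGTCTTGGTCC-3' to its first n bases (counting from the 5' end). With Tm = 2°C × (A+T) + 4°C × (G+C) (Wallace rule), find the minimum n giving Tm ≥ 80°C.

n = 24

First 23 bases: CGGAAGTGCGCCGTGGTTGGGGT → Tm = 78°C (< 80°C)
First 24 bases: CGGAAGTGCGCCGTGGTTGGGGTC → Tm = 82°C (≥ 80°C)
Each additional base adds 2°C (A/T) or 4°C (G/C), so Tm is non-decreasing in n; n = 24 is the first length to reach 80°C.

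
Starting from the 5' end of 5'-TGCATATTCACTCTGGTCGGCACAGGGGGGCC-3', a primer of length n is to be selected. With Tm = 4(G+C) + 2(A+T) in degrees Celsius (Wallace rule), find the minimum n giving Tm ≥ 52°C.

First 17 bases: TGCATATTCACTCTGGT → Tm = 48°C (< 52°C)
First 18 bases: TGCATATTCACTCTGGTC → Tm = 52°C (≥ 52°C)
Each additional base adds 2°C (A/T) or 4°C (G/C), so Tm is non-decreasing in n; n = 18 is the first length to reach 52°C.

n = 18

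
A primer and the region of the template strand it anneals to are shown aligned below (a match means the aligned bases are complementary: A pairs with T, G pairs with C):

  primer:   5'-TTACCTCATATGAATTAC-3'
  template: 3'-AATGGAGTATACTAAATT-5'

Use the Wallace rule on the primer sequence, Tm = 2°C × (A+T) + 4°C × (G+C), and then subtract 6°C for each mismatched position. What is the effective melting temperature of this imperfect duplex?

34°C

Primer base counts: A=6, T=7, G=1, C=4 → A+T=13, G+C=5
Perfect-match Tm = 2(13) + 4(5) = 26 + 20 = 46°C
Mismatches (positions where the bases are not complementary): 2 (at positions 14, 18)
Effective Tm = 46 − 2×6 = 46 − 12 = 34°C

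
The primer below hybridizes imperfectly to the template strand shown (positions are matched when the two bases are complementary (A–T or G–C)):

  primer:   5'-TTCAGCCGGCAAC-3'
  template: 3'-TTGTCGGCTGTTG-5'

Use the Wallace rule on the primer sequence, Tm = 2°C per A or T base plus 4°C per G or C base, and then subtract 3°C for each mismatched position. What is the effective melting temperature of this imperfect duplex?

Primer base counts: A=3, T=2, G=3, C=5 → A+T=5, G+C=8
Perfect-match Tm = 2(5) + 4(8) = 10 + 32 = 42°C
Mismatches (positions where the bases are not complementary): 3 (at positions 1, 2, 9)
Effective Tm = 42 − 3×3 = 42 − 9 = 33°C

33°C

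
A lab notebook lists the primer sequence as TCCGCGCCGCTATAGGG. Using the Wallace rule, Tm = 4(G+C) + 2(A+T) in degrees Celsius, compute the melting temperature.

Scanning the sequence gives G=6, T=3, A=2, C=6.
A+T = 5, G+C = 12
Tm = 4·12 + 2·5 = 48 + 10 = 58°C

58°C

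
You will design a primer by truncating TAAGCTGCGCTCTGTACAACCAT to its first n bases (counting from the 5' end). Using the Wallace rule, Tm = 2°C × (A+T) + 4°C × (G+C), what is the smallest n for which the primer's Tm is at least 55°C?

First 18 bases: TAAGCTGCGCTCTGTACA → Tm = 54°C (< 55°C)
First 19 bases: TAAGCTGCGCTCTGTACAA → Tm = 56°C (≥ 55°C)
Each additional base adds 2°C (A/T) or 4°C (G/C), so Tm is non-decreasing in n; n = 19 is the first length to reach 55°C.

n = 19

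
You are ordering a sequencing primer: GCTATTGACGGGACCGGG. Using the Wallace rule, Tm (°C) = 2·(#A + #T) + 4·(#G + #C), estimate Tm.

Scanning the sequence gives C=4, G=8, A=3, T=3.
So N_AT = 6 and N_GC = 12.
Tm = 4·12 + 2·6 = 48 + 12 = 60°C

60°C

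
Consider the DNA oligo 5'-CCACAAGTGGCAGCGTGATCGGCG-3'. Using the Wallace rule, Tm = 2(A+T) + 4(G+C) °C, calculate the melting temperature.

80°C

Counting bases: C=7, G=9, A=5, T=3
AT pairs contribute 8, GC pairs contribute 16.
Tm = 2×8 + 4×16 = 80°C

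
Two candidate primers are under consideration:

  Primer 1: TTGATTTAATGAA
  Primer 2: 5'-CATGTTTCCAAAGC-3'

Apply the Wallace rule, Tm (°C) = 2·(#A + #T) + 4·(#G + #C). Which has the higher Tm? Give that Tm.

Primer 1: A+T=11, G+C=2 → Tm = 2(11)+4(2) = 30°C
Primer 2: A+T=8, G+C=6 → Tm = 2(8)+4(6) = 40°C
30°C vs 40°C → primer 2 is higher.

Primer 2, 40°C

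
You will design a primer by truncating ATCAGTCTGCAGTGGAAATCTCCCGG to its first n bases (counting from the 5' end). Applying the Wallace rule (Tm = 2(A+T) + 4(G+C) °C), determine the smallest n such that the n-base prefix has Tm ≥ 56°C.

First 19 bases: ATCAGTCTGCAGTGGAAAT → Tm = 54°C (< 56°C)
First 20 bases: ATCAGTCTGCAGTGGAAATC → Tm = 58°C (≥ 56°C)
Since every base adds ≥2°C, Tm only increases with n, so the threshold is first crossed at n = 20.

n = 20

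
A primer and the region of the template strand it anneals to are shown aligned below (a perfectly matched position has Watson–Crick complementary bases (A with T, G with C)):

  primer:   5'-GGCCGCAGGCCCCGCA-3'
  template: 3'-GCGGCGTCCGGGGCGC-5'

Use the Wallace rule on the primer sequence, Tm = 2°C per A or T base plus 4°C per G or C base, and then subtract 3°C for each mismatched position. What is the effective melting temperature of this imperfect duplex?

54°C

Primer base counts: A=2, T=0, G=6, C=8 → A+T=2, G+C=14
Perfect-match Tm = 2(2) + 4(14) = 4 + 56 = 60°C
Mismatches (positions where the bases are not complementary): 2 (at positions 1, 16)
Effective Tm = 60 − 2×3 = 60 − 6 = 54°C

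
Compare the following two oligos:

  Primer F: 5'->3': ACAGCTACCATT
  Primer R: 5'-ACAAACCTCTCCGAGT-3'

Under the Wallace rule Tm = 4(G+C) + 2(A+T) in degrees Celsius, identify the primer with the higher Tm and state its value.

Primer R, 48°C

Primer F: A+T=7, G+C=5 → Tm = 2(7)+4(5) = 34°C
Primer R: A+T=8, G+C=8 → Tm = 2(8)+4(8) = 48°C
34°C vs 48°C → primer R is higher.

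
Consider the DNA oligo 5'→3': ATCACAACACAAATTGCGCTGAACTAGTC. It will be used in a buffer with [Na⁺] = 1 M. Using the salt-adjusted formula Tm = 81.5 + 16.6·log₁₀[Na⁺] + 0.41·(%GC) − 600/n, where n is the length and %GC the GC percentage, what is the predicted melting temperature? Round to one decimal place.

77.8°C

Length n = 29. Counting bases: C=8, A=11, G=4, T=6
G+C = 12, so %GC = 12/29 × 100 = 41.379%
Salt term: 16.6 × (0) = 0
GC term: 0.41 × 41.379 = 16.965; length term: −600/29 = −20.69
Tm = 81.5 + (0) + 16.965 − 20.69 = 77.775 → 77.8°C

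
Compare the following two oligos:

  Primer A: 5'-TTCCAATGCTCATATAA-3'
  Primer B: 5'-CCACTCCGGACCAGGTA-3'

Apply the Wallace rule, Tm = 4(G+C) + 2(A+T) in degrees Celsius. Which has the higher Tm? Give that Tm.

Primer B, 56°C

Primer A: A+T=12, G+C=5 → Tm = 2(12)+4(5) = 44°C
Primer B: A+T=6, G+C=11 → Tm = 2(6)+4(11) = 56°C
44°C vs 56°C → primer B is higher.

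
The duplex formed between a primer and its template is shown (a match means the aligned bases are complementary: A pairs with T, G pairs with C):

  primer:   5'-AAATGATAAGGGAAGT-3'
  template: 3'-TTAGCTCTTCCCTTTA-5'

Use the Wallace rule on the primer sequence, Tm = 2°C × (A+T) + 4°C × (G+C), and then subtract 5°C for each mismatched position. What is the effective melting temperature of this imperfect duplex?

Primer base counts: A=8, T=3, G=5, C=0 → A+T=11, G+C=5
Perfect-match Tm = 2(11) + 4(5) = 22 + 20 = 42°C
Mismatches (positions where the bases are not complementary): 4 (at positions 3, 4, 7, 15)
Effective Tm = 42 − 4×5 = 42 − 20 = 22°C

22°C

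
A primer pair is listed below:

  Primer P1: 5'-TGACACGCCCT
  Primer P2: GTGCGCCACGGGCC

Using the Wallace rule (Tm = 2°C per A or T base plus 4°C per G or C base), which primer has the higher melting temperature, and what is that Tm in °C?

Primer P2, 52°C

Primer P1: A+T=4, G+C=7 → Tm = 2(4)+4(7) = 36°C
Primer P2: A+T=2, G+C=12 → Tm = 2(2)+4(12) = 52°C
36°C vs 52°C → primer P2 is higher.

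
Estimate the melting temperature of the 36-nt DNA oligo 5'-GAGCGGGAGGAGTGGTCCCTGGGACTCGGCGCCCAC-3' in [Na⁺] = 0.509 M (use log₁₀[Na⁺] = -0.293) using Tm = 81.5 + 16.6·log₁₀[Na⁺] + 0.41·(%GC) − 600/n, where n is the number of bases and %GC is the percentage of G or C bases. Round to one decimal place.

90.7°C

Length n = 36. Scanning the sequence gives G=16, T=4, A=5, C=11.
G+C = 27, so %GC = 27/36 × 100 = 75%
Salt term: 16.6 × (-0.293) = -4.864
GC term: 0.41 × 75 = 30.75; length term: −600/36 = −16.667
Tm = 81.5 + (-4.864) + 30.75 − 16.667 = 90.719 → 90.7°C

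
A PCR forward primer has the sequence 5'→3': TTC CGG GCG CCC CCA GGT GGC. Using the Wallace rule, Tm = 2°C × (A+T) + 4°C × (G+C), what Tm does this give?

Scanning the sequence gives C=9, T=3, G=8, A=1.
So N_AT = 4 and N_GC = 17.
Tm = 2×4 + 4×17 = 76°C

76°C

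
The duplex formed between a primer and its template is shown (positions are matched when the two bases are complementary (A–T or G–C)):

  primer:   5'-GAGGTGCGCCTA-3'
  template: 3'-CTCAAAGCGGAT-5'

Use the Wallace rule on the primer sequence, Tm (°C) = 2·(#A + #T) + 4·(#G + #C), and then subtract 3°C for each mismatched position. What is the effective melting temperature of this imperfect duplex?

Primer base counts: A=2, T=2, G=5, C=3 → A+T=4, G+C=8
Perfect-match Tm = 2(4) + 4(8) = 8 + 32 = 40°C
Mismatches (positions where the bases are not complementary): 2 (at positions 4, 6)
Effective Tm = 40 − 2×3 = 40 − 6 = 34°C

34°C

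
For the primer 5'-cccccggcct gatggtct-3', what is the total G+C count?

Counting bases: G=5, A=1, C=8, T=4
G+C = 5 + 8 = 13

13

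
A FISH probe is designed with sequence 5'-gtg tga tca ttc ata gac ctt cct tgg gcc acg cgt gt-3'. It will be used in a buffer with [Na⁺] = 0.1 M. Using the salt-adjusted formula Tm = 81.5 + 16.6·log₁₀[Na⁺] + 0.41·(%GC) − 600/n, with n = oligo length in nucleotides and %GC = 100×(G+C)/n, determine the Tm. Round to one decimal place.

Length n = 38. Counting bases: T=12, A=6, C=10, G=10
G+C = 20, so %GC = 20/38 × 100 = 52.632%
Salt term: 16.6 × (-1) = -16.6
GC term: 0.41 × 52.632 = 21.579; length term: −600/38 = −15.789
Tm = 81.5 + (-16.6) + 21.579 − 15.789 = 70.69 → 70.7°C

70.7°C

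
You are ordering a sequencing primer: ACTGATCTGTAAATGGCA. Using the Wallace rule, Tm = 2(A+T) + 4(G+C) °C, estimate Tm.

Scanning the sequence gives G=4, A=6, T=5, C=3.
AT pairs contribute 11, GC pairs contribute 7.
Tm = 4·7 + 2·11 = 28 + 22 = 50°C

50°C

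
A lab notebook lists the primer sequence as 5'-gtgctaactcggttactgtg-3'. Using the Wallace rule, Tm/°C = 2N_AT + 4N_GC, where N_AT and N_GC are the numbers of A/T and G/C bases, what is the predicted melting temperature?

60°C

Counting bases: A=3, C=4, G=6, T=7
A+T = 10, G+C = 10
Tm = 2(10) + 4(10) = 20 + 40 = 60°C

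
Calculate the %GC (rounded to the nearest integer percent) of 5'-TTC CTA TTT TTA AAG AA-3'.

18%

Counting bases: C=2, A=6, G=1, T=8
G+C = 1 + 2 = 3 out of 17 bases
%GC = 3/17 × 100 = 17.65% ≈ 18%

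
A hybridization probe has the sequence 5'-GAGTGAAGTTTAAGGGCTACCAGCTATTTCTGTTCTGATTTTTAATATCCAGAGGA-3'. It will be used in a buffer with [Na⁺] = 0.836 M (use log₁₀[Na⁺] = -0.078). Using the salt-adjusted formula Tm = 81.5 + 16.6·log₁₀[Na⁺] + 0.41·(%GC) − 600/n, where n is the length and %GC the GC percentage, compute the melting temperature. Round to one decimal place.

Length n = 56. Counting bases: G=13, C=8, T=20, A=15
G+C = 21, so %GC = 21/56 × 100 = 37.5%
Salt term: 16.6 × (-0.078) = -1.295
GC term: 0.41 × 37.5 = 15.375; length term: −600/56 = −10.714
Tm = 81.5 + (-1.295) + 15.375 − 10.714 = 84.866 → 84.9°C

84.9°C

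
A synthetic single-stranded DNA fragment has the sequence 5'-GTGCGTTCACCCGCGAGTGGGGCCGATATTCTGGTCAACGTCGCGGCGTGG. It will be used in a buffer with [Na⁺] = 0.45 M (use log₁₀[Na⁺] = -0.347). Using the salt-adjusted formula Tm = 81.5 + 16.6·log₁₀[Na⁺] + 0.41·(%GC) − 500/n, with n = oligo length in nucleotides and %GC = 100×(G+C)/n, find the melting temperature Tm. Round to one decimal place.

Length n = 51. Base counts: A=6, C=14, G=20, T=11
G+C = 34, so %GC = 34/51 × 100 = 66.667%
Salt term: 16.6 × (-0.347) = -5.76
GC term: 0.41 × 66.667 = 27.333; length term: −500/51 = −9.804
Tm = 81.5 + (-5.76) + 27.333 − 9.804 = 93.269 → 93.3°C

93.3°C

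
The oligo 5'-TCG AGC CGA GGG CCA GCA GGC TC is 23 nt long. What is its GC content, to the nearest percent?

74%

Base counts: C=8, G=9, A=4, T=2
G+C = 9 + 8 = 17 out of 23 bases
%GC = 17/23 × 100 = 73.91% ≈ 74%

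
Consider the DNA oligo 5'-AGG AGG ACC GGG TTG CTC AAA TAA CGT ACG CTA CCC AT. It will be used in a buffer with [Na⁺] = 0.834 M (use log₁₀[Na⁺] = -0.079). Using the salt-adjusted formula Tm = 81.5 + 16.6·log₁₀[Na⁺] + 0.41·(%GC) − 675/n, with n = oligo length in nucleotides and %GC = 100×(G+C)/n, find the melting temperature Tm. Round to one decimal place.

Length n = 38. Base counts: T=7, A=11, G=10, C=10
G+C = 20, so %GC = 20/38 × 100 = 52.632%
Salt term: 16.6 × (-0.079) = -1.311
GC term: 0.41 × 52.632 = 21.579; length term: −675/38 = −17.763
Tm = 81.5 + (-1.311) + 21.579 − 17.763 = 84.005 → 84.0°C

84.0°C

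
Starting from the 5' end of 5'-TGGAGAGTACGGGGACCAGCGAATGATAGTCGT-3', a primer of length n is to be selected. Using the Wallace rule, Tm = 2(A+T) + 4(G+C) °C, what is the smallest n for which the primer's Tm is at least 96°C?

First 30 bases: TGGAGAGTACGGGGACCAGCGAATGATAGT → Tm = 92°C (< 96°C)
First 31 bases: TGGAGAGTACGGGGACCAGCGAATGATAGTC → Tm = 96°C (≥ 96°C)
Each additional base adds 2°C (A/T) or 4°C (G/C), so Tm is non-decreasing in n; n = 31 is the first length to reach 96°C.

n = 31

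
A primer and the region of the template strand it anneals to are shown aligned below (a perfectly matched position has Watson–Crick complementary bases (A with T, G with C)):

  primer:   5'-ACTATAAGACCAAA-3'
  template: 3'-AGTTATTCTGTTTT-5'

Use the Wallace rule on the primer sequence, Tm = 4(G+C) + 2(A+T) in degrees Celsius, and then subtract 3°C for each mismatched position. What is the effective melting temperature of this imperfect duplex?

Primer base counts: A=8, T=2, G=1, C=3 → A+T=10, G+C=4
Perfect-match Tm = 2(10) + 4(4) = 20 + 16 = 36°C
Mismatches (positions where the bases are not complementary): 3 (at positions 1, 3, 11)
Effective Tm = 36 − 3×3 = 36 − 9 = 27°C

27°C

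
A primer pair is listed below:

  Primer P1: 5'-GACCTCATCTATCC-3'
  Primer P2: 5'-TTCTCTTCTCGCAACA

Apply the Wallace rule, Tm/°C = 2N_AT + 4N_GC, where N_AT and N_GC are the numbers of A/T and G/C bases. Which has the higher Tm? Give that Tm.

Primer P2, 46°C

Primer P1: A+T=7, G+C=7 → Tm = 2(7)+4(7) = 42°C
Primer P2: A+T=9, G+C=7 → Tm = 2(9)+4(7) = 46°C
42°C vs 46°C → primer P2 is higher.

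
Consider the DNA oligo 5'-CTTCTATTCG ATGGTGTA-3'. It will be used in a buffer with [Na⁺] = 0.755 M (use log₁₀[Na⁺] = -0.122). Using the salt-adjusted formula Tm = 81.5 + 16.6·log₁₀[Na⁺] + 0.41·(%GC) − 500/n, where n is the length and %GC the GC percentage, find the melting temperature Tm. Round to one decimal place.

67.6°C

Length n = 18. Scanning the sequence gives C=3, T=8, G=4, A=3.
G+C = 7, so %GC = 7/18 × 100 = 38.889%
Salt term: 16.6 × (-0.122) = -2.025
GC term: 0.41 × 38.889 = 15.944; length term: −500/18 = −27.778
Tm = 81.5 + (-2.025) + 15.944 − 27.778 = 67.641 → 67.6°C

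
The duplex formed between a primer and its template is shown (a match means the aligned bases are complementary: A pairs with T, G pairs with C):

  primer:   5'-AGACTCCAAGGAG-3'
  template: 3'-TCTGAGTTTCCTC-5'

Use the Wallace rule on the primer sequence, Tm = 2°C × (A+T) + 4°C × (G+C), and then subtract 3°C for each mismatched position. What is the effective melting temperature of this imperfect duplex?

37°C

Primer base counts: A=5, T=1, G=4, C=3 → A+T=6, G+C=7
Perfect-match Tm = 2(6) + 4(7) = 12 + 28 = 40°C
Mismatches (positions where the bases are not complementary): 1 (at position 7)
Effective Tm = 40 − 1×3 = 40 − 3 = 37°C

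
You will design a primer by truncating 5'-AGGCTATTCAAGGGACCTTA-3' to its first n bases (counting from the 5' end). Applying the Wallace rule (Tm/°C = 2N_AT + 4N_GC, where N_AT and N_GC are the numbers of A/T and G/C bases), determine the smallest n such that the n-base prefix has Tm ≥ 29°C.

n = 11

First 10 bases: AGGCTATTCA → Tm = 28°C (< 29°C)
First 11 bases: AGGCTATTCAA → Tm = 30°C (≥ 29°C)
Each additional base adds 2°C (A/T) or 4°C (G/C), so Tm is non-decreasing in n; n = 11 is the first length to reach 29°C.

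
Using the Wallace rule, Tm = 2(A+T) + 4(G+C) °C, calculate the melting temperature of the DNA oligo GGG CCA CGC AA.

Base counts: T=0, G=4, C=4, A=3
A+T = 3, G+C = 8
Tm = 4·8 + 2·3 = 32 + 6 = 38°C

38°C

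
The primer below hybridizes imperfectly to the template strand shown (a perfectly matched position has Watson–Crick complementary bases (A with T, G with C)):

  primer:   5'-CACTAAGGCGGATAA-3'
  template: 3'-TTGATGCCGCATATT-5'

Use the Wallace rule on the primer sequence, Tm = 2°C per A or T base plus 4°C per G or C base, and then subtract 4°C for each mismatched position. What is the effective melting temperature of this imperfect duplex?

32°C

Primer base counts: A=6, T=2, G=4, C=3 → A+T=8, G+C=7
Perfect-match Tm = 2(8) + 4(7) = 16 + 28 = 44°C
Mismatches (positions where the bases are not complementary): 3 (at positions 1, 6, 11)
Effective Tm = 44 − 3×4 = 44 − 12 = 32°C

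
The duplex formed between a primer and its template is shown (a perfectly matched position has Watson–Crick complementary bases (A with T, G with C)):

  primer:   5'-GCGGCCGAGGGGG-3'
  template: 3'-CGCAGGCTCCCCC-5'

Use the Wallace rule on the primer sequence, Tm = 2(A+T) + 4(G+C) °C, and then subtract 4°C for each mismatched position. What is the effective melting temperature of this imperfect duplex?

Primer base counts: A=1, T=0, G=9, C=3 → A+T=1, G+C=12
Perfect-match Tm = 2(1) + 4(12) = 2 + 48 = 50°C
Mismatches (positions where the bases are not complementary): 1 (at position 4)
Effective Tm = 50 − 1×4 = 50 − 4 = 46°C

46°C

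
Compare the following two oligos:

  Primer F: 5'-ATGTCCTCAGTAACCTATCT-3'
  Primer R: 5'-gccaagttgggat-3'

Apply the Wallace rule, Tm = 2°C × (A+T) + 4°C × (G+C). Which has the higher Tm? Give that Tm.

Primer F: A+T=12, G+C=8 → Tm = 2(12)+4(8) = 56°C
Primer R: A+T=6, G+C=7 → Tm = 2(6)+4(7) = 40°C
56°C vs 40°C → primer F is higher.

Primer F, 56°C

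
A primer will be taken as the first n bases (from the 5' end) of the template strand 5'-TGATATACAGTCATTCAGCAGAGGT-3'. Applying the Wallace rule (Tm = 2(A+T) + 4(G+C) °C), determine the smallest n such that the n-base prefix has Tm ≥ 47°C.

First 17 bases: TGATATACAGTCATTCA → Tm = 44°C (< 47°C)
First 18 bases: TGATATACAGTCATTCAG → Tm = 48°C (≥ 47°C)
Each additional base adds 2°C (A/T) or 4°C (G/C), so Tm is non-decreasing in n; n = 18 is the first length to reach 47°C.

n = 18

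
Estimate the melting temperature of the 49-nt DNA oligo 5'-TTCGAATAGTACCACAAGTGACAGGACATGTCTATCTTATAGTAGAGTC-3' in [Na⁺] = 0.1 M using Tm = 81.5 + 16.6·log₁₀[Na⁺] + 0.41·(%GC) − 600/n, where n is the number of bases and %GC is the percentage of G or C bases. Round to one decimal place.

Length n = 49. G=10, A=16, T=14, C=9
G+C = 19, so %GC = 19/49 × 100 = 38.776%
Salt term: 16.6 × (-1) = -16.6
GC term: 0.41 × 38.776 = 15.898; length term: −600/49 = −12.245
Tm = 81.5 + (-16.6) + 15.898 − 12.245 = 68.553 → 68.6°C

68.6°C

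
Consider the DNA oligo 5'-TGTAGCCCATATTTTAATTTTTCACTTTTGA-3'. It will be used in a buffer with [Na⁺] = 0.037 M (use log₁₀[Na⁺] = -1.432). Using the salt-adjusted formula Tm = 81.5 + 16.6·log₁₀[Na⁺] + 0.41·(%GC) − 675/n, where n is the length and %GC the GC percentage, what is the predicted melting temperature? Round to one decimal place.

46.5°C

Length n = 31. Scanning the sequence gives T=16, C=5, G=3, A=7.
G+C = 8, so %GC = 8/31 × 100 = 25.806%
Salt term: 16.6 × (-1.432) = -23.771
GC term: 0.41 × 25.806 = 10.58; length term: −675/31 = −21.774
Tm = 81.5 + (-23.771) + 10.58 − 21.774 = 46.535 → 46.5°C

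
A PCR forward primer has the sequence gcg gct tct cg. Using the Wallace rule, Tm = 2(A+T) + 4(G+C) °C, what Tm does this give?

Counting bases: A=0, C=4, T=3, G=4
So N_AT = 3 and N_GC = 8.
Tm = 4·8 + 2·3 = 32 + 6 = 38°C

38°C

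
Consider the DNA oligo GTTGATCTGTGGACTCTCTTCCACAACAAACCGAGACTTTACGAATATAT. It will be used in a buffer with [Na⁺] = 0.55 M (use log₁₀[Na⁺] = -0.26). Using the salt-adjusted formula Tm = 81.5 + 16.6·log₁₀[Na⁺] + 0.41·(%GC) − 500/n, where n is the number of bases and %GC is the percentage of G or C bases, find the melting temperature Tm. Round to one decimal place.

83.6°C

Length n = 50. G=8, T=15, A=15, C=12
G+C = 20, so %GC = 20/50 × 100 = 40%
Salt term: 16.6 × (-0.26) = -4.316
GC term: 0.41 × 40 = 16.4; length term: −500/50 = −10
Tm = 81.5 + (-4.316) + 16.4 − 10 = 83.584 → 83.6°C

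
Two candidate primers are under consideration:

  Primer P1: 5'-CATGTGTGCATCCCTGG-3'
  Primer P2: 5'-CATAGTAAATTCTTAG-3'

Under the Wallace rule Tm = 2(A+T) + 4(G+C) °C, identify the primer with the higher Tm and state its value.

Primer P1, 54°C

Primer P1: A+T=7, G+C=10 → Tm = 2(7)+4(10) = 54°C
Primer P2: A+T=12, G+C=4 → Tm = 2(12)+4(4) = 40°C
54°C vs 40°C → primer P1 is higher.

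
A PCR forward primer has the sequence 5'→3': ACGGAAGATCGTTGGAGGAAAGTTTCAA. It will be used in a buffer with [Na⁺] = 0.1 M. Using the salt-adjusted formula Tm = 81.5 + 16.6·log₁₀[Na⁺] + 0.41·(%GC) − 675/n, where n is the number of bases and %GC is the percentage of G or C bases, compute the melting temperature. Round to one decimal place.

Length n = 28. Counting bases: G=9, T=6, C=3, A=10
G+C = 12, so %GC = 12/28 × 100 = 42.857%
Salt term: 16.6 × (-1) = -16.6
GC term: 0.41 × 42.857 = 17.571; length term: −675/28 = −24.107
Tm = 81.5 + (-16.6) + 17.571 − 24.107 = 58.364 → 58.4°C

58.4°C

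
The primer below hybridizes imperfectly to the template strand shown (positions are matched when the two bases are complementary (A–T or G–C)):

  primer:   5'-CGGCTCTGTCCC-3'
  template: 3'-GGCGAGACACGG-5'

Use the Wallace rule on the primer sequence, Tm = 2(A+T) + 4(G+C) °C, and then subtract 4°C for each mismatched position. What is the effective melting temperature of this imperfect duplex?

Primer base counts: A=0, T=3, G=3, C=6 → A+T=3, G+C=9
Perfect-match Tm = 2(3) + 4(9) = 6 + 36 = 42°C
Mismatches (positions where the bases are not complementary): 2 (at positions 2, 10)
Effective Tm = 42 − 2×4 = 42 − 8 = 34°C

34°C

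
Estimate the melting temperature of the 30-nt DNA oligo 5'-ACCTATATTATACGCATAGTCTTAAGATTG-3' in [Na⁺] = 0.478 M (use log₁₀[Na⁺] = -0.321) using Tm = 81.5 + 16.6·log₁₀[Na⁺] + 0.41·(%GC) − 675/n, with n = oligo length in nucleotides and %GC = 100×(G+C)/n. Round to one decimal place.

66.0°C

Length n = 30. Base counts: A=10, G=4, C=5, T=11
G+C = 9, so %GC = 9/30 × 100 = 30%
Salt term: 16.6 × (-0.321) = -5.329
GC term: 0.41 × 30 = 12.3; length term: −675/30 = −22.5
Tm = 81.5 + (-5.329) + 12.3 − 22.5 = 65.971 → 66.0°C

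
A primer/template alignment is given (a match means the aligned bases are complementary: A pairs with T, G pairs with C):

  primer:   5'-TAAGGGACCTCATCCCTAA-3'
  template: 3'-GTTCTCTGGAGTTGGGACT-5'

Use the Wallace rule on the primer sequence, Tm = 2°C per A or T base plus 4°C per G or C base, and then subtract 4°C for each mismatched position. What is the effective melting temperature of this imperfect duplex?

Primer base counts: A=6, T=4, G=3, C=6 → A+T=10, G+C=9
Perfect-match Tm = 2(10) + 4(9) = 20 + 36 = 56°C
Mismatches (positions where the bases are not complementary): 4 (at positions 1, 5, 13, 18)
Effective Tm = 56 − 4×4 = 56 − 16 = 40°C

40°C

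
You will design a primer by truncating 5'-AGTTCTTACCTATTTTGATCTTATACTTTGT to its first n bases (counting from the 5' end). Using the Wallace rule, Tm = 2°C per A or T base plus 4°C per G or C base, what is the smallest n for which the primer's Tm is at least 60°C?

n = 24

First 23 bases: AGTTCTTACCTATTTTGATCTTA → Tm = 58°C (< 60°C)
First 24 bases: AGTTCTTACCTATTTTGATCTTAT → Tm = 60°C (≥ 60°C)
Since every base adds ≥2°C, Tm only increases with n, so the threshold is first crossed at n = 24.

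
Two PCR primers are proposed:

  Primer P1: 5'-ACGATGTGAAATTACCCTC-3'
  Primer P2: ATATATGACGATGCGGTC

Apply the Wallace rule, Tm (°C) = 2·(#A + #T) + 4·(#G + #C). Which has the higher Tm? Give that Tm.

Primer P1: A+T=11, G+C=8 → Tm = 2(11)+4(8) = 54°C
Primer P2: A+T=10, G+C=8 → Tm = 2(10)+4(8) = 52°C
54°C vs 52°C → primer P1 is higher.

Primer P1, 54°C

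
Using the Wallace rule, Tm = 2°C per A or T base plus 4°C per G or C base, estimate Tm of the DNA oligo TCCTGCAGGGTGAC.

46°C

G=5, C=4, T=3, A=2
So N_AT = 5 and N_GC = 9.
Tm = 2×5 + 4×9 = 46°C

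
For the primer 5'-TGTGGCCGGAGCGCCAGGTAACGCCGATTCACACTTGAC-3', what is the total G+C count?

C=12, T=7, G=12, A=8
G+C = 12 + 12 = 24

24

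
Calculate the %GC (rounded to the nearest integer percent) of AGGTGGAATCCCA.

Scanning the sequence gives A=4, T=2, C=3, G=4.
G+C = 4 + 3 = 7 out of 13 bases
%GC = 7/13 × 100 = 53.85% ≈ 54%

54%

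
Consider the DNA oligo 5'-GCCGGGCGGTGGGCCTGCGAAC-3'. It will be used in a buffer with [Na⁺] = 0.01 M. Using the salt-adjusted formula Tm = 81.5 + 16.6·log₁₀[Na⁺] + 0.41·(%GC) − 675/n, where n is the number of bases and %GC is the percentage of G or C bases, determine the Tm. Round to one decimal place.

Length n = 22. Base counts: C=7, T=2, G=11, A=2
G+C = 18, so %GC = 18/22 × 100 = 81.818%
Salt term: 16.6 × (-2) = -33.2
GC term: 0.41 × 81.818 = 33.545; length term: −675/22 = −30.682
Tm = 81.5 + (-33.2) + 33.545 − 30.682 = 51.163 → 51.2°C

51.2°C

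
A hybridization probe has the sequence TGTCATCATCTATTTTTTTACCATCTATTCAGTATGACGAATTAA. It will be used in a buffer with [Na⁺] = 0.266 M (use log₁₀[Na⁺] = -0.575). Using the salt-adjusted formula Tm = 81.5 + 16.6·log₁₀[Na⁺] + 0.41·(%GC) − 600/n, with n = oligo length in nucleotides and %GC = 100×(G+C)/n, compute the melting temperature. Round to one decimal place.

69.6°C

Length n = 45. Base counts: T=20, G=4, A=13, C=8
G+C = 12, so %GC = 12/45 × 100 = 26.667%
Salt term: 16.6 × (-0.575) = -9.545
GC term: 0.41 × 26.667 = 10.933; length term: −600/45 = −13.333
Tm = 81.5 + (-9.545) + 10.933 − 13.333 = 69.555 → 69.6°C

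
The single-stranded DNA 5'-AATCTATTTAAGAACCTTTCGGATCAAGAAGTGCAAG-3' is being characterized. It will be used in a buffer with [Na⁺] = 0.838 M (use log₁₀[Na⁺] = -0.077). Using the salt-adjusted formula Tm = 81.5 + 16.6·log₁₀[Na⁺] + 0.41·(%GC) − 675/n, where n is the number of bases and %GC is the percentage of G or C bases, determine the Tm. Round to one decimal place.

76.4°C

Length n = 37. Base counts: G=7, C=6, A=14, T=10
G+C = 13, so %GC = 13/37 × 100 = 35.135%
Salt term: 16.6 × (-0.077) = -1.278
GC term: 0.41 × 35.135 = 14.405; length term: −675/37 = −18.243
Tm = 81.5 + (-1.278) + 14.405 − 18.243 = 76.384 → 76.4°C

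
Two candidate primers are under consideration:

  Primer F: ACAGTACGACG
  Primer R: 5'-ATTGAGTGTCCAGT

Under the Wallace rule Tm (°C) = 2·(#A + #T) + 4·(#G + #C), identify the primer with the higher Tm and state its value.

Primer R, 40°C

Primer F: A+T=5, G+C=6 → Tm = 2(5)+4(6) = 34°C
Primer R: A+T=8, G+C=6 → Tm = 2(8)+4(6) = 40°C
34°C vs 40°C → primer R is higher.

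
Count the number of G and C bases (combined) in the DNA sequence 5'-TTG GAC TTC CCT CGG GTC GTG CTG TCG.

C=8, G=9, A=1, T=9
Total G or C: 9 + 8 = 17

17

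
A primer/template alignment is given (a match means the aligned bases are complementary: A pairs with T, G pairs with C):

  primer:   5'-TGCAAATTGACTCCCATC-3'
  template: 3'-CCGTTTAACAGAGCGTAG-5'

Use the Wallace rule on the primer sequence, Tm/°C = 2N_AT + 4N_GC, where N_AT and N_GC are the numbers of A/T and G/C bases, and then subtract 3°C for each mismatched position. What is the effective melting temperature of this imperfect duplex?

43°C

Primer base counts: A=5, T=5, G=2, C=6 → A+T=10, G+C=8
Perfect-match Tm = 2(10) + 4(8) = 20 + 32 = 52°C
Mismatches (positions where the bases are not complementary): 3 (at positions 1, 10, 14)
Effective Tm = 52 − 3×3 = 52 − 9 = 43°C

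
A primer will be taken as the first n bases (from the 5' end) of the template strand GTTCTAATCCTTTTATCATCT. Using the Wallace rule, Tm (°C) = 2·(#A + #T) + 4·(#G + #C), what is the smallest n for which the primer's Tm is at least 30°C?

n = 11

First 10 bases: GTTCTAATCC → Tm = 28°C (< 30°C)
First 11 bases: GTTCTAATCCT → Tm = 30°C (≥ 30°C)
Since every base adds ≥2°C, Tm only increases with n, so the threshold is first crossed at n = 11.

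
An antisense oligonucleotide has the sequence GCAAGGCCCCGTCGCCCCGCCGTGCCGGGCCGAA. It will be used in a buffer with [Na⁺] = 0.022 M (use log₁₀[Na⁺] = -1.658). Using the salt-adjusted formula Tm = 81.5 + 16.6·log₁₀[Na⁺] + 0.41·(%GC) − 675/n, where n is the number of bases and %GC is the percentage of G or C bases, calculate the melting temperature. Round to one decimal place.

67.9°C

Length n = 34. Base counts: A=4, T=2, C=16, G=12
G+C = 28, so %GC = 28/34 × 100 = 82.353%
Salt term: 16.6 × (-1.658) = -27.523
GC term: 0.41 × 82.353 = 33.765; length term: −675/34 = −19.853
Tm = 81.5 + (-27.523) + 33.765 − 19.853 = 67.889 → 67.9°C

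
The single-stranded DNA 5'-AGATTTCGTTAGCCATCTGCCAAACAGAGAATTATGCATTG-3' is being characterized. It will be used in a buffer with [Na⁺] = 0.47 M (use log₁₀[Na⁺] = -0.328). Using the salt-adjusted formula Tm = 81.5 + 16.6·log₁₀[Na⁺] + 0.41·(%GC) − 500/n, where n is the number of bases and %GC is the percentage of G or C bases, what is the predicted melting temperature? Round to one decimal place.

Length n = 41. Base counts: T=12, G=8, A=13, C=8
G+C = 16, so %GC = 16/41 × 100 = 39.024%
Salt term: 16.6 × (-0.328) = -5.445
GC term: 0.41 × 39.024 = 16; length term: −500/41 = −12.195
Tm = 81.5 + (-5.445) + 16 − 12.195 = 79.86 → 79.9°C

79.9°C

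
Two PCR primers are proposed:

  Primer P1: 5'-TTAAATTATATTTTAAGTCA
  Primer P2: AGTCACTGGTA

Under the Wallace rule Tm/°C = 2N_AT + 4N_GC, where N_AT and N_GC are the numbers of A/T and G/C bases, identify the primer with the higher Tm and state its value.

Primer P1: A+T=18, G+C=2 → Tm = 2(18)+4(2) = 44°C
Primer P2: A+T=6, G+C=5 → Tm = 2(6)+4(5) = 32°C
44°C vs 32°C → primer P1 is higher.

Primer P1, 44°C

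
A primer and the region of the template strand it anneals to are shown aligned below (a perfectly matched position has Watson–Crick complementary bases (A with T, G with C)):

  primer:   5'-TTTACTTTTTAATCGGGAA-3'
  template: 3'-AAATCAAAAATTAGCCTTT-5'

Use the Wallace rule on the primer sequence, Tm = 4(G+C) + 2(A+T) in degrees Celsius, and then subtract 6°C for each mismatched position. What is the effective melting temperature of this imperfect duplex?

36°C

Primer base counts: A=5, T=9, G=3, C=2 → A+T=14, G+C=5
Perfect-match Tm = 2(14) + 4(5) = 28 + 20 = 48°C
Mismatches (positions where the bases are not complementary): 2 (at positions 5, 17)
Effective Tm = 48 − 2×6 = 48 − 12 = 36°C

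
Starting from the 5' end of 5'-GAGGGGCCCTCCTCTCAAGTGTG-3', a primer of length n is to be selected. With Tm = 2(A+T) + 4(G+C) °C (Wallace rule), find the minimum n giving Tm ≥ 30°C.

First 7 bases: GAGGGGC → Tm = 26°C (< 30°C)
First 8 bases: GAGGGGCC → Tm = 30°C (≥ 30°C)
Each additional base adds 2°C (A/T) or 4°C (G/C), so Tm is non-decreasing in n; n = 8 is the first length to reach 30°C.

n = 8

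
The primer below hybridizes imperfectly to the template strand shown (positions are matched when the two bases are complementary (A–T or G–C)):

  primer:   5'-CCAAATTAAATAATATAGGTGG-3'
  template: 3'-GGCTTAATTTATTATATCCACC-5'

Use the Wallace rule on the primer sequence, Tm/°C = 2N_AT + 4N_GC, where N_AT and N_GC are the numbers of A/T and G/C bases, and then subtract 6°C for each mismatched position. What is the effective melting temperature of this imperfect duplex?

Primer base counts: A=10, T=6, G=4, C=2 → A+T=16, G+C=6
Perfect-match Tm = 2(16) + 4(6) = 32 + 24 = 56°C
Mismatches (positions where the bases are not complementary): 1 (at position 3)
Effective Tm = 56 − 1×6 = 56 − 6 = 50°C

50°C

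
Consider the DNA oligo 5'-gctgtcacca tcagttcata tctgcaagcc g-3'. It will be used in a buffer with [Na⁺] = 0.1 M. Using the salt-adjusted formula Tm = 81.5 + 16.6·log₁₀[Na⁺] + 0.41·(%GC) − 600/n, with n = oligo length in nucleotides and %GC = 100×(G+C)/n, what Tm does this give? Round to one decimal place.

66.7°C

Length n = 31. Base counts: G=6, A=7, C=10, T=8
G+C = 16, so %GC = 16/31 × 100 = 51.613%
Salt term: 16.6 × (-1) = -16.6
GC term: 0.41 × 51.613 = 21.161; length term: −600/31 = −19.355
Tm = 81.5 + (-16.6) + 21.161 − 19.355 = 66.706 → 66.7°C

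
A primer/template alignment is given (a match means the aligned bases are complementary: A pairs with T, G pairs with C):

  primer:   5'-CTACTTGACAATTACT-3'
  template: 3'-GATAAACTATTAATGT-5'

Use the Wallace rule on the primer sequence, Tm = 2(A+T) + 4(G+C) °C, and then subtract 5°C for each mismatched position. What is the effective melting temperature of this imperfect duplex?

27°C

Primer base counts: A=5, T=6, G=1, C=4 → A+T=11, G+C=5
Perfect-match Tm = 2(11) + 4(5) = 22 + 20 = 42°C
Mismatches (positions where the bases are not complementary): 3 (at positions 4, 9, 16)
Effective Tm = 42 − 3×5 = 42 − 15 = 27°C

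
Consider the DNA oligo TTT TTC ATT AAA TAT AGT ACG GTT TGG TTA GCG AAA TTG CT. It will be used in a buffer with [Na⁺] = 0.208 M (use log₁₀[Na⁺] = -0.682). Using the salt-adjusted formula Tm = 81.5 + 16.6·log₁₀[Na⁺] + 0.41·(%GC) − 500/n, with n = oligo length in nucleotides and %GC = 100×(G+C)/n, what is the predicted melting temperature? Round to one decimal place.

70.0°C

Length n = 41. T=18, A=11, G=8, C=4
G+C = 12, so %GC = 12/41 × 100 = 29.268%
Salt term: 16.6 × (-0.682) = -11.321
GC term: 0.41 × 29.268 = 12; length term: −500/41 = −12.195
Tm = 81.5 + (-11.321) + 12 − 12.195 = 69.984 → 70.0°C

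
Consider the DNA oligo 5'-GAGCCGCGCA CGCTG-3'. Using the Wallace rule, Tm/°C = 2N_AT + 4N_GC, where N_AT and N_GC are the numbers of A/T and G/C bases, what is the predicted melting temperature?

Base counts: A=2, C=6, T=1, G=6
So N_AT = 3 and N_GC = 12.
Tm = 2(3) + 4(12) = 6 + 48 = 54°C

54°C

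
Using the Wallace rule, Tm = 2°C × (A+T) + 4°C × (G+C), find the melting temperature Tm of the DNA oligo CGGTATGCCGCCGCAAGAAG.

Scanning the sequence gives T=2, G=7, A=5, C=6.
A+T = 7, G+C = 13
Tm = 2×7 + 4×13 = 66°C

66°C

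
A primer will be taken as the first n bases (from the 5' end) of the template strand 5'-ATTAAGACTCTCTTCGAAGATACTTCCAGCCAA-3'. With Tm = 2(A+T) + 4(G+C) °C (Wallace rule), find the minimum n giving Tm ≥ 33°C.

n = 13

First 12 bases: ATTAAGACTCTC → Tm = 32°C (< 33°C)
First 13 bases: ATTAAGACTCTCT → Tm = 34°C (≥ 33°C)
Since every base adds ≥2°C, Tm only increases with n, so the threshold is first crossed at n = 13.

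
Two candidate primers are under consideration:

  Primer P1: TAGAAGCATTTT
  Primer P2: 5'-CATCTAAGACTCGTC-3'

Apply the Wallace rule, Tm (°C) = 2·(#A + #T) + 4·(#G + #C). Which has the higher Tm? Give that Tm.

Primer P2, 44°C

Primer P1: A+T=9, G+C=3 → Tm = 2(9)+4(3) = 30°C
Primer P2: A+T=8, G+C=7 → Tm = 2(8)+4(7) = 44°C
30°C vs 44°C → primer P2 is higher.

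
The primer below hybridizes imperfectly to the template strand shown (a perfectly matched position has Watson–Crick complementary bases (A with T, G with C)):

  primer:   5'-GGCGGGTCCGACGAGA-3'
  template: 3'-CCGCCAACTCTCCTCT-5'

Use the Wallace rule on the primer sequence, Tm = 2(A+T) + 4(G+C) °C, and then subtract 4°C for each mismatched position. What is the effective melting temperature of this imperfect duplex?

Primer base counts: A=3, T=1, G=8, C=4 → A+T=4, G+C=12
Perfect-match Tm = 2(4) + 4(12) = 8 + 48 = 56°C
Mismatches (positions where the bases are not complementary): 4 (at positions 6, 8, 9, 12)
Effective Tm = 56 − 4×4 = 56 − 16 = 40°C

40°C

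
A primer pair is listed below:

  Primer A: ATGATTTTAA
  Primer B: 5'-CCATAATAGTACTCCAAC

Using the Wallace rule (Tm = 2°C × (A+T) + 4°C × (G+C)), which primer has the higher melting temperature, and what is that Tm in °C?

Primer B, 50°C

Primer A: A+T=9, G+C=1 → Tm = 2(9)+4(1) = 22°C
Primer B: A+T=11, G+C=7 → Tm = 2(11)+4(7) = 50°C
22°C vs 50°C → primer B is higher.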